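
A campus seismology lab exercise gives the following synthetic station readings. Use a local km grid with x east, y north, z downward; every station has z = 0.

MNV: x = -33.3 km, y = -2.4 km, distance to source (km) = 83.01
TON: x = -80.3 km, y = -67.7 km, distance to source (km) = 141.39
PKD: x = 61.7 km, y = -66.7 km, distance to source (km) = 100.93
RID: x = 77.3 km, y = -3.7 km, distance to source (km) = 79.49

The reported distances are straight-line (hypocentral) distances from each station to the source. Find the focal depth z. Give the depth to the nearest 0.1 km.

Each station gives a sphere (x−x_i)² + (y−y_i)² + z² = d_i² (stations at z=0).
Subtracting the MNV sphere from TON and PKD: z² cancels, leaving linear equations in x and y:
-94.0 x − 130.6 y = -3183.74
190.0 x − 128.6 y = 3844.93
Solving: x ≈ 24.702, y ≈ 6.598 km (keep extra digits for the depth step; rounded: 24.7, 6.6).
Then from the MNV sphere: z² = 83.01² − (x + 33.3)² − (y + 2.4)² with x = 24.702, y = 6.598, so z ≈ 58.698 ≈ 58.7 km.
Check against RID (with the unrounded solution): distance 79.49 ≈ 79.49 km. ✓

z ≈ 58.7 km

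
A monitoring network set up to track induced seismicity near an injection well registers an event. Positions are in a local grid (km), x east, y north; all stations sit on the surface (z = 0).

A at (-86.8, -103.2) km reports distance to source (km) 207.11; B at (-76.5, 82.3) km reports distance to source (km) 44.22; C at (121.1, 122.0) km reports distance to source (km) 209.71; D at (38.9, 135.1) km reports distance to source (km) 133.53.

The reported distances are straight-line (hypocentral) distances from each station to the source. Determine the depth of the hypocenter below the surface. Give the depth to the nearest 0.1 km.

Each station gives a sphere (x−x_i)² + (y−y_i)² + z² = d_i² (stations at z=0).
Subtracting the A sphere from B and C: z² cancels, leaving linear equations in x and y:
20.6 x + 371.0 y = 35380.20
415.8 x + 450.4 y = 10281.00
Solving: x ≈ -83.603, y ≈ 100.007 km (keep extra digits for the depth step; rounded: -83.6, 100.0).
Then from the A sphere: z² = 207.11² − (x + 86.8)² − (y + 103.2)² with x = -83.603, y = 100.007, so z ≈ 39.890 ≈ 39.9 km.
Check against D (with the unrounded solution): distance 133.53 ≈ 133.53 km. ✓

39.9 km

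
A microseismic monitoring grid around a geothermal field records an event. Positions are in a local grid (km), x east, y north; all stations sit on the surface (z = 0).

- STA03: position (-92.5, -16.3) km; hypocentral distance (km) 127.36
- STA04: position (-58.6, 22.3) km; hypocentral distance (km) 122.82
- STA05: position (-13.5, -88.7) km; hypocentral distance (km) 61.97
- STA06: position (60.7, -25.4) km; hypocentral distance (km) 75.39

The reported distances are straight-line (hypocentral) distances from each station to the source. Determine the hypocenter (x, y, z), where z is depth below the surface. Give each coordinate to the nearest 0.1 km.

(16.0, -62.7, 47.9)

Each station gives a sphere (x−x_i)² + (y−y_i)² + z² = d_i² (stations at z=0).
Subtracting the STA03 sphere from STA04 and STA05: z² cancels, leaving linear equations in x and y:
67.8 x + 77.2 y = -3754.87
158.0 x − 144.8 y = 11608.29
Solving: x ≈ 16.010, y ≈ -62.699 km (keep extra digits for the depth step; rounded: 16.0, -62.7).
Then from the STA03 sphere: z² = 127.36² − (x + 92.5)² − (y + 16.3)² with x = 16.010, y = -62.699, so z ≈ 47.888 ≈ 47.9 km.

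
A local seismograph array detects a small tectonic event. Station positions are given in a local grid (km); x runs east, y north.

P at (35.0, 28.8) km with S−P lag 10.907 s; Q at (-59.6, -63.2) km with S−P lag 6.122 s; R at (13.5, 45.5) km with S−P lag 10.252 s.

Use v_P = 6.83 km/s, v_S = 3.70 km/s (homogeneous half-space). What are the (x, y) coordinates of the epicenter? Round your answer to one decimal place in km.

x ≈ -39.6 km, y ≈ -18.0 km

Distance from S−P lag: d = Δt · v_P v_S / (v_P − v_S) = Δt · (6.83·3.70)/(6.83−3.70) ≈ 8.0738·Δt.
So d_P = 88.06, d_Q = 49.43, d_R = 82.77 km.
Circle about each station: (x − 35.0)² + (y − 28.8)² = 88.06²; (x + 59.6)² + (y + 63.2)² = 49.43²; (x − 13.5)² + (y − 45.5)² = 82.77².
Subtracting the P equation from the Q and R equations removes the quadratic terms:
-189.2 x − 184.0 y = 10803.20
-43.0 x + 33.4 y = 1101.75
Solving the 2×2 system: x ≈ -39.6, y ≈ -18.0 km.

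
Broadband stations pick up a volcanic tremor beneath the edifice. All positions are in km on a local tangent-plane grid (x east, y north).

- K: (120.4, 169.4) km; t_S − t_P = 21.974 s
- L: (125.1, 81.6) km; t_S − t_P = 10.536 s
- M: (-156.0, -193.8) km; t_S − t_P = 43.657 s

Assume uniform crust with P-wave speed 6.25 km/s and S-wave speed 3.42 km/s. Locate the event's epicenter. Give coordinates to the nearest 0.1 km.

Distance from S−P lag: d = Δt · v_P v_S / (v_P − v_S) = Δt · (6.25·3.42)/(6.25−3.42) ≈ 7.5530·Δt.
So d_K = 165.97, d_L = 79.58, d_M = 329.74 km.
Circle about each station: (x − 120.4)² + (y − 169.4)² = 165.97²; (x − 125.1)² + (y − 81.6)² = 79.58²; (x + 156.0)² + (y + 193.8)² = 329.74².
Subtracting pairs of circle equations eliminates x²+y² and gives linear equations (the radical axes):
9.4 x − 175.6 y = 329.11
-552.8 x − 726.4 y = -62480.51
Solving the 2×2 system: x ≈ 107.9, y ≈ 3.9 km.

x ≈ 107.9 km, y ≈ 3.9 km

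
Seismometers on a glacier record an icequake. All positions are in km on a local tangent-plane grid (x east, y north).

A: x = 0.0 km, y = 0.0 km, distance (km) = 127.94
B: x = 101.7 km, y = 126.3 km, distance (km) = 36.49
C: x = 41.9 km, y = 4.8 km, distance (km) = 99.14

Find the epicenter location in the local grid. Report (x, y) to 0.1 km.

Circle about each station: x² + y² = 127.94²; (x − 101.7)² + (y − 126.3)² = 36.49²; (x − 41.9)² + (y − 4.8)² = 99.14².
Subtracting pairs of circle equations eliminates x²+y² and gives linear equations (the radical axes):
203.4 x + 252.6 y = 41331.70
83.8 x + 9.6 y = 8318.55
Solving the 2×2 system: x ≈ 88.7, y ≈ 92.2 km.
Check against A (with the unrounded x, y): √(x²+y²) = 127.94 ≈ 127.94 km. ✓

88.7 km east, 92.2 km north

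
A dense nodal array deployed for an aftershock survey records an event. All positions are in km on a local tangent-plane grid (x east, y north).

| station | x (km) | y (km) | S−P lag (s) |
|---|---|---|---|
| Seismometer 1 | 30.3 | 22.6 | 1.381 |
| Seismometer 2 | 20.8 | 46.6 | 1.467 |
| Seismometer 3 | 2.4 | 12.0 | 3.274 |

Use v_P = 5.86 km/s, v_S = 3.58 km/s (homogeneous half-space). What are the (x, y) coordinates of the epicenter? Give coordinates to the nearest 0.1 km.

Distance from S−P lag: d = Δt · v_P v_S / (v_P − v_S) = Δt · (5.86·3.58)/(5.86−3.58) ≈ 9.2012·Δt.
So d_Seismometer 1 = 12.71, d_Seismometer 2 = 13.50, d_Seismometer 3 = 30.12 km.
Circle about each station: (x − 30.3)² + (y − 22.6)² = 12.71²; (x − 20.8)² + (y − 46.6)² = 13.50²; (x − 2.4)² + (y − 12.0)² = 30.12².
Subtracting pairs of circle equations eliminates x²+y² and gives linear equations (the radical axes):
-19.0 x + 48.0 y = 1154.64
-55.8 x − 21.2 y = -2024.76
Solving the 2×2 system: x ≈ 23.6, y ≈ 33.4 km.

23.6 km east, 33.4 km north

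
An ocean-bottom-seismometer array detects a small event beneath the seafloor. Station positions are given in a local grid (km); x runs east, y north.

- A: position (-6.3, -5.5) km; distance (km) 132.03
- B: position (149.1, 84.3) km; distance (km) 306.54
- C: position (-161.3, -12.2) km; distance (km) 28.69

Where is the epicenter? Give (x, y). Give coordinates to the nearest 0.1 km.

Circle about each station: (x + 6.3)² + (y + 5.5)² = 132.03²; (x − 149.1)² + (y − 84.3)² = 306.54²; (x + 161.3)² + (y + 12.2)² = 28.69².
Subtracting pairs of circle equations eliminates x²+y² and gives linear equations (the radical axes):
310.8 x + 179.6 y = -47267.49
-310.0 x − 13.4 y = 42705.39
Solving the 2×2 system: x ≈ -136.6, y ≈ -26.8 km.

x ≈ -136.6 km, y ≈ -26.8 km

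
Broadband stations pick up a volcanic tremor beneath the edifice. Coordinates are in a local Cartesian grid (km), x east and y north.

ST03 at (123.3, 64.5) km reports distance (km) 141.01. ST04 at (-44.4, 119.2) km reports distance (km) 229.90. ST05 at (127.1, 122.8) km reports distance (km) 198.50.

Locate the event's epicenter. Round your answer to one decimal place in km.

84.6 km east, -71.1 km north

Circle about each station: (x − 123.3)² + (y − 64.5)² = 141.01²; (x + 44.4)² + (y − 119.2)² = 229.90²; (x − 127.1)² + (y − 122.8)² = 198.50².
Subtracting the ST03 equation from the ST04 and ST05 equations removes the quadratic terms:
-335.4 x + 109.4 y = -36153.33
7.6 x + 116.6 y = -7647.32
Solving the 2×2 system: x ≈ 84.6, y ≈ -71.1 km.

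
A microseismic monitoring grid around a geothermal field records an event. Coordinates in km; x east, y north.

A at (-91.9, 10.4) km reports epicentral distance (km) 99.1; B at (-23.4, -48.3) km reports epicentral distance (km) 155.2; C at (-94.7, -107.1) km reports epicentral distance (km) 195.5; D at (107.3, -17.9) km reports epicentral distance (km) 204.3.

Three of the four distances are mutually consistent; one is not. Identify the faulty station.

C

Solve using three stations at a time. Using A, B, D (subtract circle equations pairwise → linear system) gives (x, y) ≈ (-57.2, 103.0).
Distances from that point to each station vs reported:
  A: calculated 98.9 vs reported 99.1 → residual 0.2 km
  B: calculated 155.1 vs reported 155.2 → residual 0.1 km
  C: calculated 213.5 vs reported 195.5 → residual 18.0 km
  D: calculated 204.2 vs reported 204.3 → residual 0.1 km
A, B, D are mutually consistent (residuals ≈ 0); C is off by 18.0 km.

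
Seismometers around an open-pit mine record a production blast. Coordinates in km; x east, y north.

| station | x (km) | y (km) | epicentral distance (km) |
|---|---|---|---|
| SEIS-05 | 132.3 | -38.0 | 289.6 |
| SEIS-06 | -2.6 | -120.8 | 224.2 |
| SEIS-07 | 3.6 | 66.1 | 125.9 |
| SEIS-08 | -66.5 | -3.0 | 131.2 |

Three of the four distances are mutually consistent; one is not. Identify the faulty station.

Solve using three stations at a time. Using SEIS-05, SEIS-07, SEIS-08 (subtract circle equations pairwise → linear system) gives (x, y) ≈ (-109.8, 120.9).
Distances from that point to each station vs reported:
  SEIS-05: calculated 289.6 vs reported 289.6 → residual 0.0 km
  SEIS-06: calculated 264.5 vs reported 224.2 → residual 40.3 km
  SEIS-07: calculated 126.0 vs reported 125.9 → residual 0.1 km
  SEIS-08: calculated 131.3 vs reported 131.2 → residual 0.1 km
SEIS-05, SEIS-07, SEIS-08 are mutually consistent (residuals ≈ 0); SEIS-06 is off by 40.3 km.

SEIS-06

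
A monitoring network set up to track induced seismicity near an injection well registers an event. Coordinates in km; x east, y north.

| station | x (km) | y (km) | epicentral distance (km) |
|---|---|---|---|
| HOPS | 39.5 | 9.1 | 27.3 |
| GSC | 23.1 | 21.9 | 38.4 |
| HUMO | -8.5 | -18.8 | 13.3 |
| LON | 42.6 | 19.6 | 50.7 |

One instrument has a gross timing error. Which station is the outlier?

HOPS

Solve using three stations at a time. Using GSC, HUMO, LON (subtract circle equations pairwise → linear system) gives (x, y) ≈ (1.2, -9.6).
Distances from that point to each station vs reported:
  HOPS: calculated 42.7 vs reported 27.3 → residual 15.4 km
  GSC: calculated 38.4 vs reported 38.4 → residual 0.0 km
  HUMO: calculated 13.3 vs reported 13.3 → residual 0.0 km
  LON: calculated 50.7 vs reported 50.7 → residual 0.0 km
GSC, HUMO, LON are mutually consistent (residuals ≈ 0); HOPS is off by 15.4 km.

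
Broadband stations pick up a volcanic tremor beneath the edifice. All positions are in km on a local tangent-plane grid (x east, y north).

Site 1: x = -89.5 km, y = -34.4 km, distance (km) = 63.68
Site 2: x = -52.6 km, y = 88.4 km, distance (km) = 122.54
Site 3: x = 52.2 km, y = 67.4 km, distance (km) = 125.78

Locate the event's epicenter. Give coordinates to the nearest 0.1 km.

(-25.9, -31.2)

Circle about each station: (x + 89.5)² + (y + 34.4)² = 63.68²; (x + 52.6)² + (y − 88.4)² = 122.54²; (x − 52.2)² + (y − 67.4)² = 125.78².
Subtracting pairs of circle equations eliminates x²+y² and gives linear equations (the radical axes):
73.8 x + 245.6 y = -9573.20
283.4 x + 203.6 y = -13691.48
Solving the 2×2 system: x ≈ -25.9, y ≈ -31.2 km.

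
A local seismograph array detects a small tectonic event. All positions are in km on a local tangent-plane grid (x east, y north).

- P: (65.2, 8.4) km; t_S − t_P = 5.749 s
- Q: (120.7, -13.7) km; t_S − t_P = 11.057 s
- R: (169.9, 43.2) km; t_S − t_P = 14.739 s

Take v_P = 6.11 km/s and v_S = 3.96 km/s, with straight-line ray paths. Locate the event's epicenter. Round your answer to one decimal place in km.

4.5 km east, 30.8 km north

Distance from S−P lag: d = Δt · v_P v_S / (v_P − v_S) = Δt · (6.11·3.96)/(6.11−3.96) ≈ 11.2538·Δt.
So d_P = 64.70, d_Q = 124.43, d_R = 165.87 km.
Circle about each station: (x − 65.2)² + (y − 8.4)² = 64.70²; (x − 120.7)² + (y + 13.7)² = 124.43²; (x − 169.9)² + (y − 43.2)² = 165.87².
Subtracting pairs of circle equations eliminates x²+y² and gives linear equations (the radical axes):
111.0 x − 44.2 y = -862.15
209.4 x + 69.6 y = 3083.88
Solving the 2×2 system: x ≈ 4.5, y ≈ 30.8 km.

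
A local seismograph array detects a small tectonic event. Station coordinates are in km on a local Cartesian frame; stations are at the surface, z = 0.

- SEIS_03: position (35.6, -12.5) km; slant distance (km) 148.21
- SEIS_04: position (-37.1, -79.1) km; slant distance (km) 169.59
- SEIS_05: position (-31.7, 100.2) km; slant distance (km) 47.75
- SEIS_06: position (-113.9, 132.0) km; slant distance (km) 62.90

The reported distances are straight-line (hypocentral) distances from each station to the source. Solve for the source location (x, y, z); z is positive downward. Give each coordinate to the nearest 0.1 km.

(-74.4, 85.6, 15.6)

Each station gives a sphere (x−x_i)² + (y−y_i)² + z² = d_i² (stations at z=0).
Subtracting the SEIS_03 sphere from SEIS_04 and SEIS_05: z² cancels, leaving linear equations in x and y:
-145.4 x − 133.2 y = -584.95
-134.6 x + 225.4 y = 29307.46
Solving: x ≈ -74.394, y ≈ 85.599 km (keep extra digits for the depth step; rounded: -74.4, 85.6).
Then from the SEIS_03 sphere: z² = 148.21² − (x − 35.6)² − (y + 12.5)² with x = -74.394, y = 85.599, so z ≈ 15.624 ≈ 15.6 km.
Check against SEIS_06 (with the unrounded solution): distance 62.91 ≈ 62.90 km. ✓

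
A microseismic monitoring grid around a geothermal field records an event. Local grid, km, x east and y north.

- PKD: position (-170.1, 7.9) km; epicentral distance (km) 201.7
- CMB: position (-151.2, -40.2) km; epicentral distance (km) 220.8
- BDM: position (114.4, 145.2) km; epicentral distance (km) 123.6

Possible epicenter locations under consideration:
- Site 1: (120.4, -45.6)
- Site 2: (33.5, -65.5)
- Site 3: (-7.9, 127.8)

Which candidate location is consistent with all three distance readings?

For each candidate, compare |candidate − station| to the reported distance:
Site 1: residuals PKD 93.7, CMB 50.9, BDM 67.3 → max 93.7 km
Site 2: residuals PKD 14.7, CMB 34.4, BDM 102.1 → max 102.1 km
Site 3: residuals PKD 0.0, CMB 0.0, BDM 0.1 → max 0.1 km
Only Site 3 has all residuals ≈ 0.

Site 3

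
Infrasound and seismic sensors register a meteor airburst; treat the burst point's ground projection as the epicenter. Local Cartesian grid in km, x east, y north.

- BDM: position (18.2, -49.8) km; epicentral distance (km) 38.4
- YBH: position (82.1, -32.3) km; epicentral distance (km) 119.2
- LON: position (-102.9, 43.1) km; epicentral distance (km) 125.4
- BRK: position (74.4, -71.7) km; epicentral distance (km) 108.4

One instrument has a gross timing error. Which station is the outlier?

BDM

Solve using three stations at a time. Using YBH, LON, BRK (subtract circle equations pairwise → linear system) gives (x, y) ≈ (-33.5, -61.4).
Distances from that point to each station vs reported:
  BDM: calculated 53.0 vs reported 38.4 → residual 14.6 km
  YBH: calculated 119.2 vs reported 119.2 → residual 0.0 km
  LON: calculated 125.4 vs reported 125.4 → residual 0.0 km
  BRK: calculated 108.4 vs reported 108.4 → residual 0.0 km
YBH, LON, BRK are mutually consistent (residuals ≈ 0); BDM is off by 14.6 km.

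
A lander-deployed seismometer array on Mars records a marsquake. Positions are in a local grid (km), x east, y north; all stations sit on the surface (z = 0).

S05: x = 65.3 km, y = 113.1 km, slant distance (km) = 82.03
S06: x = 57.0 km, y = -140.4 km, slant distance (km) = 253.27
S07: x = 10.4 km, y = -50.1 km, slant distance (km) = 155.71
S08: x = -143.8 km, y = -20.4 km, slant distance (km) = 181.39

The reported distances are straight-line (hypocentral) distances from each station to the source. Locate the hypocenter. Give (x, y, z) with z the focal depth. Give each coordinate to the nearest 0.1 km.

x ≈ -12.2 km, y ≈ 102.0 km, depth ≈ 24.5 km

Each station gives a sphere (x−x_i)² + (y−y_i)² + z² = d_i² (stations at z=0).
Subtracting the S05 sphere from S06 and S07: z² cancels, leaving linear equations in x and y:
-16.6 x − 507.0 y = -51511.31
-109.8 x − 326.4 y = -31954.21
Solving: x ≈ -12.189, y ≈ 101.999 km (keep extra digits for the depth step; rounded: -12.2, 102.0).
Then from the S05 sphere: z² = 82.03² − (x − 65.3)² − (y − 113.1)² with x = -12.189, y = 101.999, so z ≈ 24.518 ≈ 24.5 km.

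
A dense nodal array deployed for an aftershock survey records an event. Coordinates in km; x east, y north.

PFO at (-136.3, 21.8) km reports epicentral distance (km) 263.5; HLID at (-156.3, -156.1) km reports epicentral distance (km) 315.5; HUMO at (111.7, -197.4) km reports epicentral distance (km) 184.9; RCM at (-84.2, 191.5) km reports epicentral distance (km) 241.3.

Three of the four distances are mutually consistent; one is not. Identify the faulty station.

RCM

Solve using three stations at a time. Using PFO, HLID, HUMO (subtract circle equations pairwise → linear system) gives (x, y) ≈ (124.9, -13.0).
Distances from that point to each station vs reported:
  PFO: calculated 263.5 vs reported 263.5 → residual 0.0 km
  HLID: calculated 315.5 vs reported 315.5 → residual 0.0 km
  HUMO: calculated 184.9 vs reported 184.9 → residual 0.0 km
  RCM: calculated 292.5 vs reported 241.3 → residual 51.2 km
PFO, HLID, HUMO are mutually consistent (residuals ≈ 0); RCM is off by 51.2 km.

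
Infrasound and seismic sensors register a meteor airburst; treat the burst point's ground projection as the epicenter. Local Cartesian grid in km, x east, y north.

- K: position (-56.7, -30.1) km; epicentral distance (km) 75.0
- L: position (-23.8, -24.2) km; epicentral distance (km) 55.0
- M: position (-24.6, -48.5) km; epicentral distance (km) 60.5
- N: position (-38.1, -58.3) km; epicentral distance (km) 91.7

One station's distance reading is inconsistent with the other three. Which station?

Solve using three stations at a time. Using K, L, N (subtract circle equations pairwise → linear system) gives (x, y) ≈ (-10.9, 29.3).
Distances from that point to each station vs reported:
  K: calculated 75.0 vs reported 75.0 → residual 0.0 km
  L: calculated 55.0 vs reported 55.0 → residual 0.0 km
  M: calculated 79.0 vs reported 60.5 → residual 18.5 km
  N: calculated 91.7 vs reported 91.7 → residual 0.0 km
K, L, N are mutually consistent (residuals ≈ 0); M is off by 18.5 km.

M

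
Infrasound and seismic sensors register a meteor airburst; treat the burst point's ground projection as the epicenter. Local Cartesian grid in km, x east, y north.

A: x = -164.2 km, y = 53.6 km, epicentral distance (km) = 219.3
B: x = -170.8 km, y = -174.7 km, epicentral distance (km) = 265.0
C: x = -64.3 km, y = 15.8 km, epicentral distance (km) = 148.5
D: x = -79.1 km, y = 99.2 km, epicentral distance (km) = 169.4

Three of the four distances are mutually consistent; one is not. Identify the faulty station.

Solve using three stations at a time. Using A, B, D (subtract circle equations pairwise → linear system) gives (x, y) ≈ (43.0, -18.2).
Distances from that point to each station vs reported:
  A: calculated 219.3 vs reported 219.3 → residual 0.0 km
  B: calculated 265.0 vs reported 265.0 → residual 0.0 km
  C: calculated 112.5 vs reported 148.5 → residual 36.0 km
  D: calculated 169.3 vs reported 169.4 → residual 0.1 km
A, B, D are mutually consistent (residuals ≈ 0); C is off by 36.0 km.

C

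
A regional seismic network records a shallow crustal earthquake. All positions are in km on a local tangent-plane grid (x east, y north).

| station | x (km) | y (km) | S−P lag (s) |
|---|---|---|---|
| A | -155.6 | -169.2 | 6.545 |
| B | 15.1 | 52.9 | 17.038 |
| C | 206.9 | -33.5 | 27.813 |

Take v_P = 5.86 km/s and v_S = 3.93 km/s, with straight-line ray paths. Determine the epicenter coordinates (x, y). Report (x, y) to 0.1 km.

x ≈ -118.1 km, y ≈ -100.7 km

Distance from S−P lag: d = Δt · v_P v_S / (v_P − v_S) = Δt · (5.86·3.93)/(5.86−3.93) ≈ 11.9325·Δt.
So d_A = 78.10, d_B = 203.31, d_C = 331.88 km.
Circle about each station: (x + 155.6)² + (y + 169.2)² = 78.10²; (x − 15.1)² + (y − 52.9)² = 203.31²; (x − 206.9)² + (y + 33.5)² = 331.88².
Subtracting pairs of circle equations eliminates x²+y² and gives linear equations (the radical axes):
341.4 x + 444.2 y = -85048.93
725.0 x + 271.4 y = -112954.86
Solving the 2×2 system: x ≈ -118.1, y ≈ -100.7 km.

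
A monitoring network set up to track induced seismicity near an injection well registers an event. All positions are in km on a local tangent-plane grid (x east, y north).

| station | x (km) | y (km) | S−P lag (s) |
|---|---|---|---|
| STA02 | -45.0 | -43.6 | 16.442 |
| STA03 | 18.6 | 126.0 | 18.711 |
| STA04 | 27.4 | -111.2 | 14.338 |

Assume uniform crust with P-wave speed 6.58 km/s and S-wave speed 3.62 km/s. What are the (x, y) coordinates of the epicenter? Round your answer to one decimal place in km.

Distance from S−P lag: d = Δt · v_P v_S / (v_P − v_S) = Δt · (6.58·3.62)/(6.58−3.62) ≈ 8.0472·Δt.
So d_STA02 = 132.31, d_STA03 = 150.57, d_STA04 = 115.38 km.
Circle about each station: (x + 45.0)² + (y + 43.6)² = 132.31²; (x − 18.6)² + (y − 126.0)² = 150.57²; (x − 27.4)² + (y + 111.2)² = 115.38².
Subtracting the STA02 equation from the STA03 and STA04 equations removes the quadratic terms:
127.2 x + 339.2 y = 7130.61
144.8 x − 135.2 y = 13383.63
Solving the 2×2 system: x ≈ 83.0, y ≈ -10.1 km.
Check against STA02 (with the unrounded x, y): √((x + 45.0)²+(y + 43.6)²) = 132.31 ≈ 132.31 km. ✓

83.0 km east, -10.1 km north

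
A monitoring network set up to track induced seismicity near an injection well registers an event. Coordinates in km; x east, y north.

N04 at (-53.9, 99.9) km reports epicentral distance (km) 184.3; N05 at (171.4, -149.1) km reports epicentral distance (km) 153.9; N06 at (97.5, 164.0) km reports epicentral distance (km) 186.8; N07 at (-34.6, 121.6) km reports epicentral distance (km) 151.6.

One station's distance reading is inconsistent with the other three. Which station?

N07

Solve using three stations at a time. Using N04, N05, N06 (subtract circle equations pairwise → linear system) gives (x, y) ≈ (84.1, -22.3).
Distances from that point to each station vs reported:
  N04: calculated 184.3 vs reported 184.3 → residual 0.0 km
  N05: calculated 153.9 vs reported 153.9 → residual 0.0 km
  N06: calculated 186.8 vs reported 186.8 → residual 0.0 km
  N07: calculated 186.5 vs reported 151.6 → residual 34.9 km
N04, N05, N06 are mutually consistent (residuals ≈ 0); N07 is off by 34.9 km.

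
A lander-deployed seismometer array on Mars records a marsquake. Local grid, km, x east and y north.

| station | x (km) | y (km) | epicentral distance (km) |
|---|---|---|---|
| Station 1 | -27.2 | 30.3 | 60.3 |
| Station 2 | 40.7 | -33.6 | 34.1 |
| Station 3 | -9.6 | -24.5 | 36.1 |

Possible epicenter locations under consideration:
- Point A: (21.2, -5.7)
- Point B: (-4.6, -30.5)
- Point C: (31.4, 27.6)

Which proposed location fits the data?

For each candidate, compare |candidate − station| to the reported distance:
Point A: residuals Station 1 0.0, Station 2 0.1, Station 3 0.0 → max 0.1 km
Point B: residuals Station 1 4.6, Station 2 11.3, Station 3 28.3 → max 28.3 km
Point C: residuals Station 1 1.6, Station 2 27.8, Station 3 30.2 → max 30.2 km
Only Point A has all residuals ≈ 0.

Point A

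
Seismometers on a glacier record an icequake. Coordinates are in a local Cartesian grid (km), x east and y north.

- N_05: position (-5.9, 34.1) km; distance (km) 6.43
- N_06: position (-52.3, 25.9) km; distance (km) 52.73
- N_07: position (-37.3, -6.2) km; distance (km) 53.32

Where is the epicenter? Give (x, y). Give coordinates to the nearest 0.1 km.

0.1 km east, 31.8 km north

Circle about each station: (x + 5.9)² + (y − 34.1)² = 6.43²; (x + 52.3)² + (y − 25.9)² = 52.73²; (x + 37.3)² + (y + 6.2)² = 53.32².
Subtracting pairs of circle equations eliminates x²+y² and gives linear equations (the radical axes):
-92.8 x − 16.4 y = -530.63
-62.8 x − 80.6 y = -2569.57
Solving the 2×2 system: x ≈ 0.1, y ≈ 31.8 km.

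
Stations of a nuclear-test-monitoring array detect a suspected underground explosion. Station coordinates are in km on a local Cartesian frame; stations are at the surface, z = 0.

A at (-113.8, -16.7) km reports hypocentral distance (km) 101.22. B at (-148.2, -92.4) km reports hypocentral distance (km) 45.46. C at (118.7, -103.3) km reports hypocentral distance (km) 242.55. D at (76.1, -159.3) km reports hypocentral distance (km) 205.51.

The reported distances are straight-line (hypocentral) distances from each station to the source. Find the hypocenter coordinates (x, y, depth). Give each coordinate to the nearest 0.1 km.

Each station gives a sphere (x−x_i)² + (y−y_i)² + z² = d_i² (stations at z=0).
Subtracting the A sphere from B and C: z² cancels, leaving linear equations in x and y:
-68.8 x − 151.4 y = 25450.55
465.0 x − 173.2 y = -37053.76
Solving: x ≈ -121.700, y ≈ -112.798 km (keep extra digits for the depth step; rounded: -121.7, -112.8).
Then from the A sphere: z² = 101.22² − (x + 113.8)² − (y + 16.7)² with x = -121.700, y = -112.798, so z ≈ 30.794 ≈ 30.8 km.

(-121.7, -112.8, 30.8)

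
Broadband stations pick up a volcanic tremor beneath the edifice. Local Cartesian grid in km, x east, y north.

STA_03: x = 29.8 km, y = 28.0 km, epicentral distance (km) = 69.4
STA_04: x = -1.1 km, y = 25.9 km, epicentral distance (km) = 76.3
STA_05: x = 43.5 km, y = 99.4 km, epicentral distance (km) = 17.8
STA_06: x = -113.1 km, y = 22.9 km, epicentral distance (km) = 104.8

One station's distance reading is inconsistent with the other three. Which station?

Solve using three stations at a time. Using STA_03, STA_04, STA_05 (subtract circle equations pairwise → linear system) gives (x, y) ≈ (25.8, 97.3).
Distances from that point to each station vs reported:
  STA_03: calculated 69.4 vs reported 69.4 → residual 0.0 km
  STA_04: calculated 76.3 vs reported 76.3 → residual 0.0 km
  STA_05: calculated 17.8 vs reported 17.8 → residual 0.0 km
  STA_06: calculated 157.6 vs reported 104.8 → residual 52.8 km
STA_03, STA_04, STA_05 are mutually consistent (residuals ≈ 0); STA_06 is off by 52.8 km.

STA_06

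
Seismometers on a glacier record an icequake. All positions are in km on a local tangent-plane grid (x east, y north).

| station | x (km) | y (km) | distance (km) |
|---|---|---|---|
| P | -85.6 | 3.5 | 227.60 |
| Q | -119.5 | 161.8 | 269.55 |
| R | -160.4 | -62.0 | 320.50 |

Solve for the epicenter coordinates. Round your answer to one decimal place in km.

132.9 km east, 67.2 km north

Circle about each station: (x + 85.6)² + (y − 3.5)² = 227.60²; (x + 119.5)² + (y − 161.8)² = 269.55²; (x + 160.4)² + (y + 62.0)² = 320.50².
Subtracting pairs of circle equations eliminates x²+y² and gives linear equations (the radical axes):
-67.8 x + 316.6 y = 12264.44
-149.6 x − 131.0 y = -28685.94
Solving the 2×2 system: x ≈ 132.9, y ≈ 67.2 km.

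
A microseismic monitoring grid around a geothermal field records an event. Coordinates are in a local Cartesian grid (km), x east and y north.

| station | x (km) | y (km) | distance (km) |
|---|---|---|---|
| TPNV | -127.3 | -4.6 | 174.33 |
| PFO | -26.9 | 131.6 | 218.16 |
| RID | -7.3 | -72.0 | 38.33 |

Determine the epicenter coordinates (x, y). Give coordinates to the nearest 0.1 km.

(30.4, -78.9)

Circle about each station: (x + 127.3)² + (y + 4.6)² = 174.33²; (x + 26.9)² + (y − 131.6)² = 218.16²; (x + 7.3)² + (y + 72.0)² = 38.33².
Subtracting the TPNV equation from the PFO and RID equations removes the quadratic terms:
200.8 x + 272.4 y = -15387.12
240.0 x − 134.8 y = 17932.60
Solving the 2×2 system: x ≈ 30.4, y ≈ -78.9 km.
Check against TPNV (with the unrounded x, y): √((x + 127.3)²+(y + 4.6)²) = 174.33 ≈ 174.33 km. ✓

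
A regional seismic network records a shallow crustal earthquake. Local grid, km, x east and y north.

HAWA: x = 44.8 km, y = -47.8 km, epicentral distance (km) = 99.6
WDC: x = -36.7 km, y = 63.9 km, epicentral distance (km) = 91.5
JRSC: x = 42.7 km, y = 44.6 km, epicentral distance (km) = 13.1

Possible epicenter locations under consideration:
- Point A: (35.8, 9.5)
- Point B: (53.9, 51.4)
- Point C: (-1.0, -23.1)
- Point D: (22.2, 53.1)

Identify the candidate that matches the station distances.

Point B

For each candidate, compare |candidate − station| to the reported distance:
Point A: residuals HAWA 41.6, WDC 0.9, JRSC 22.7 → max 41.6 km
Point B: residuals HAWA 0.0, WDC 0.0, JRSC 0.0 → max 0.0 km
Point C: residuals HAWA 47.6, WDC 2.5, JRSC 67.5 → max 67.5 km
Point D: residuals HAWA 3.8, WDC 31.6, JRSC 9.1 → max 31.6 km
Only Point B has all residuals ≈ 0.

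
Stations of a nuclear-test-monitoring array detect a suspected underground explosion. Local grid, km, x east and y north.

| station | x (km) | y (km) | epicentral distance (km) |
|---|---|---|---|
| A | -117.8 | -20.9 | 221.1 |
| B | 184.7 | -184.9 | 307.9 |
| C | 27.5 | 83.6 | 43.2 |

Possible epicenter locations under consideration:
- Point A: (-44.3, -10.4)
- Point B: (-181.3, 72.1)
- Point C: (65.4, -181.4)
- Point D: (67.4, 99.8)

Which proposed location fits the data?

Point D

For each candidate, compare |candidate − station| to the reported distance:
Point A: residuals A 146.9, B 20.0, C 75.1 → max 146.9 km
Point B: residuals A 108.5, B 139.3, C 165.9 → max 165.9 km
Point C: residuals A 22.5, B 188.5, C 224.5 → max 224.5 km
Point D: residuals A 0.0, B 0.0, C 0.1 → max 0.1 km
Only Point D has all residuals ≈ 0.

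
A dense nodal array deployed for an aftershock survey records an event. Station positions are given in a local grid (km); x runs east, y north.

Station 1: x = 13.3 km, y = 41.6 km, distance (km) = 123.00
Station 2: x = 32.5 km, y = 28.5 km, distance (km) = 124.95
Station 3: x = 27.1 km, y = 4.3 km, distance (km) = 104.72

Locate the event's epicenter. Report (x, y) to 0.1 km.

Circle about each station: (x − 13.3)² + (y − 41.6)² = 123.00²; (x − 32.5)² + (y − 28.5)² = 124.95²; (x − 27.1)² + (y − 4.3)² = 104.72².
Subtracting pairs of circle equations eliminates x²+y² and gives linear equations (the radical axes):
38.4 x − 26.2 y = -522.45
27.6 x − 74.6 y = 3008.17
Solving the 2×2 system: x ≈ -55.0, y ≈ -60.7 km.

-55.0 km east, -60.7 km north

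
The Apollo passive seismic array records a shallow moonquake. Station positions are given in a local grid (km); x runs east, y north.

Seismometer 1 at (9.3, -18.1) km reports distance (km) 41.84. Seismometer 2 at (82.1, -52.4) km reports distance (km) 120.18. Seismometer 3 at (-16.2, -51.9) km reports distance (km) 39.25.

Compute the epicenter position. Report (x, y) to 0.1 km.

x ≈ -32.5 km, y ≈ -16.2 km

Circle about each station: (x − 9.3)² + (y + 18.1)² = 41.84²; (x − 82.1)² + (y + 52.4)² = 120.18²; (x + 16.2)² + (y + 51.9)² = 39.25².
Subtracting pairs of circle equations eliminates x²+y² and gives linear equations (the radical axes):
145.6 x − 68.6 y = -3620.58
-51.0 x − 67.6 y = 2751.97
Solving the 2×2 system: x ≈ -32.5, y ≈ -16.2 km.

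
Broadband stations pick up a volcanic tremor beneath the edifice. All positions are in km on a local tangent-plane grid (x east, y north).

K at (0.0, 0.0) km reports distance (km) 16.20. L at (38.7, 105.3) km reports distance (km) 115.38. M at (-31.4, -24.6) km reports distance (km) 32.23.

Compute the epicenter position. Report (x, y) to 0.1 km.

Circle about each station: x² + y² = 16.20²; (x − 38.7)² + (y − 105.3)² = 115.38²; (x + 31.4)² + (y + 24.6)² = 32.23².
Subtracting pairs of circle equations eliminates x²+y² and gives linear equations (the radical axes):
77.4 x + 210.6 y = -464.32
-62.8 x − 49.2 y = 814.79
Solving the 2×2 system: x ≈ -15.8, y ≈ 3.6 km.

x ≈ -15.8 km, y ≈ 3.6 km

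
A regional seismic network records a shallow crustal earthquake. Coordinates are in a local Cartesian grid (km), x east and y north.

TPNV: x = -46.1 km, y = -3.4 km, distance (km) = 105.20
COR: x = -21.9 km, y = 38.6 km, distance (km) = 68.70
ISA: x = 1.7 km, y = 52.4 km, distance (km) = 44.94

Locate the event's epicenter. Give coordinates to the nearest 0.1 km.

Circle about each station: (x + 46.1)² + (y + 3.4)² = 105.20²; (x + 21.9)² + (y − 38.6)² = 68.70²; (x − 1.7)² + (y − 52.4)² = 44.94².
Subtracting pairs of circle equations eliminates x²+y² and gives linear equations (the radical axes):
48.4 x + 84.0 y = 6180.15
95.6 x + 111.6 y = 9659.32
Solving the 2×2 system: x ≈ 46.3, y ≈ 46.9 km.

46.3 km east, 46.9 km north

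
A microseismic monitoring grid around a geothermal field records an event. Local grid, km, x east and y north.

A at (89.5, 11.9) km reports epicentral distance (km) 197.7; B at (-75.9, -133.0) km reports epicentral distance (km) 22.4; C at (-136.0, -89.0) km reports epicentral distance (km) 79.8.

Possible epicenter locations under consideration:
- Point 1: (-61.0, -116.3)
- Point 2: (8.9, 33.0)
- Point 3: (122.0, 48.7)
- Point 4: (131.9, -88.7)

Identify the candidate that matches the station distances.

For each candidate, compare |candidate − station| to the reported distance:
Point 1: residuals A 0.0, B 0.0, C 0.0 → max 0.0 km
Point 2: residuals A 114.4, B 164.0, C 109.6 → max 164.0 km
Point 3: residuals A 148.6, B 246.3, C 212.6 → max 246.3 km
Point 4: residuals A 88.5, B 190.1, C 188.1 → max 190.1 km
Only Point 1 has all residuals ≈ 0.

Point 1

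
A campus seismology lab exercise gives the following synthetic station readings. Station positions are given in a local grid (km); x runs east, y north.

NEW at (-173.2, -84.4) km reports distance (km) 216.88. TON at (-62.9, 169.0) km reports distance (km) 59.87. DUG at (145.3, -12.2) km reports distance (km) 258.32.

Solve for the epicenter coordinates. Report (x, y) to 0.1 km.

Circle about each station: (x + 173.2)² + (y + 84.4)² = 216.88²; (x + 62.9)² + (y − 169.0)² = 59.87²; (x − 145.3)² + (y + 12.2)² = 258.32².
Subtracting pairs of circle equations eliminates x²+y² and gives linear equations (the radical axes):
220.6 x + 506.8 y = 38848.33
637.0 x + 144.4 y = -35552.96
Solving the 2×2 system: x ≈ -81.2, y ≈ 112.0 km.

-81.2 km east, 112.0 km north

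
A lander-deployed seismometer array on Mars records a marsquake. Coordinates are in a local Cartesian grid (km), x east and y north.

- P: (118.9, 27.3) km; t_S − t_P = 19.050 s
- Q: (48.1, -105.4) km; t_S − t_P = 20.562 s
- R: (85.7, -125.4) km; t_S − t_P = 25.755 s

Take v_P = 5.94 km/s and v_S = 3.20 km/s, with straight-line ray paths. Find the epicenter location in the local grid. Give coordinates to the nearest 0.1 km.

Distance from S−P lag: d = Δt · v_P v_S / (v_P − v_S) = Δt · (5.94·3.20)/(5.94−3.20) ≈ 6.9372·Δt.
So d_P = 132.15, d_Q = 142.64, d_R = 178.67 km.
Circle about each station: (x − 118.9)² + (y − 27.3)² = 132.15²; (x − 48.1)² + (y + 105.4)² = 142.64²; (x − 85.7)² + (y + 125.4)² = 178.67².
Subtracting pairs of circle equations eliminates x²+y² and gives linear equations (the radical axes):
-141.6 x − 265.4 y = -4342.28
-66.4 x − 305.4 y = -6272.20
Solving the 2×2 system: x ≈ -13.2, y ≈ 23.4 km.

x ≈ -13.2 km, y ≈ 23.4 km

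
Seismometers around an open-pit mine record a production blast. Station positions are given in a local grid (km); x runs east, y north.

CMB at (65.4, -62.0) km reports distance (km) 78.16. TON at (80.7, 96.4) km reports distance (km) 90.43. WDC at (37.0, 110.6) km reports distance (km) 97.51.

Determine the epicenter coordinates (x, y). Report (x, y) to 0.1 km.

Circle about each station: (x − 65.4)² + (y + 62.0)² = 78.16²; (x − 80.7)² + (y − 96.4)² = 90.43²; (x − 37.0)² + (y − 110.6)² = 97.51².
Subtracting the CMB equation from the TON and WDC equations removes the quadratic terms:
30.6 x + 316.8 y = 5615.69
-56.8 x + 345.2 y = 2080.99
Solving the 2×2 system: x ≈ 44.8, y ≈ 13.4 km.

(44.8, 13.4)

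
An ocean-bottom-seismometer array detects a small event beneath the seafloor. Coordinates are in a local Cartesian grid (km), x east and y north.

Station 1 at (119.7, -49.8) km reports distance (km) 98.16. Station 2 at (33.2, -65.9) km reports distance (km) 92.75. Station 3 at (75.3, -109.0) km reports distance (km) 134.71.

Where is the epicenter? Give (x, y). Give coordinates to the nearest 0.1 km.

(55.2, 24.2)

Circle about each station: (x − 119.7)² + (y + 49.8)² = 98.16²; (x − 33.2)² + (y + 65.9)² = 92.75²; (x − 75.3)² + (y + 109.0)² = 134.71².
Subtracting pairs of circle equations eliminates x²+y² and gives linear equations (the radical axes):
-173.0 x − 32.2 y = -10330.26
-88.8 x − 118.4 y = -7768.44
Solving the 2×2 system: x ≈ 55.2, y ≈ 24.2 km.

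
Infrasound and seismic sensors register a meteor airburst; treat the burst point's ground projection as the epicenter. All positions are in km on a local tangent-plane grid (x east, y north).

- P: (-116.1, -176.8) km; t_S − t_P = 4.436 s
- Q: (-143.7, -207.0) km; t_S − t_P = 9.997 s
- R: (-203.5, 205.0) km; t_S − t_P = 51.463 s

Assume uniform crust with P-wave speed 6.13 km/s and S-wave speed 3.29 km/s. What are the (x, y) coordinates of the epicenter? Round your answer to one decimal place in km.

Distance from S−P lag: d = Δt · v_P v_S / (v_P − v_S) = Δt · (6.13·3.29)/(6.13−3.29) ≈ 7.1013·Δt.
So d_P = 31.50, d_Q = 70.99, d_R = 365.45 km.
Circle about each station: (x + 116.1)² + (y + 176.8)² = 31.50²; (x + 143.7)² + (y + 207.0)² = 70.99²; (x + 203.5)² + (y − 205.0)² = 365.45².
Subtracting pairs of circle equations eliminates x²+y² and gives linear equations (the radical axes):
-55.2 x − 60.4 y = 14713.91
-174.8 x + 763.6 y = -93861.65
Solving the 2×2 system: x ≈ -105.6, y ≈ -147.1 km.

(-105.6, -147.1)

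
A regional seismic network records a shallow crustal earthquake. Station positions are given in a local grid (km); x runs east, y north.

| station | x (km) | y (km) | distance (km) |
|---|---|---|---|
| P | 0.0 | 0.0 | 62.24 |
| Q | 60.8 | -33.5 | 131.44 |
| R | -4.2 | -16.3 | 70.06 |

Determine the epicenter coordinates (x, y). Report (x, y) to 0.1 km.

Circle about each station: x² + y² = 62.24²; (x − 60.8)² + (y + 33.5)² = 131.44²; (x + 4.2)² + (y + 16.3)² = 70.06².
Subtracting pairs of circle equations eliminates x²+y² and gives linear equations (the radical axes):
121.6 x − 67.0 y = -8583.77
-8.4 x − 32.6 y = -751.26
Solving the 2×2 system: x ≈ -50.7, y ≈ 36.1 km.
Check against P (with the unrounded x, y): √(x²+y²) = 62.24 ≈ 62.24 km. ✓

x ≈ -50.7 km, y ≈ 36.1 km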